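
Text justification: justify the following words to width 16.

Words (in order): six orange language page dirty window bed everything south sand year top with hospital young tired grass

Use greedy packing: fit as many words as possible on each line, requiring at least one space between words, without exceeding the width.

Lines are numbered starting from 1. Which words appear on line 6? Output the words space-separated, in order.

Line 1: ['six', 'orange'] (min_width=10, slack=6)
Line 2: ['language', 'page'] (min_width=13, slack=3)
Line 3: ['dirty', 'window', 'bed'] (min_width=16, slack=0)
Line 4: ['everything', 'south'] (min_width=16, slack=0)
Line 5: ['sand', 'year', 'top'] (min_width=13, slack=3)
Line 6: ['with', 'hospital'] (min_width=13, slack=3)
Line 7: ['young', 'tired'] (min_width=11, slack=5)
Line 8: ['grass'] (min_width=5, slack=11)

Answer: with hospital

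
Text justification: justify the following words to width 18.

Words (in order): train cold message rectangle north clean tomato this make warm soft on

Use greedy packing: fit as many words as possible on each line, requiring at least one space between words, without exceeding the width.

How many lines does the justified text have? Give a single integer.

Line 1: ['train', 'cold', 'message'] (min_width=18, slack=0)
Line 2: ['rectangle', 'north'] (min_width=15, slack=3)
Line 3: ['clean', 'tomato', 'this'] (min_width=17, slack=1)
Line 4: ['make', 'warm', 'soft', 'on'] (min_width=17, slack=1)
Total lines: 4

Answer: 4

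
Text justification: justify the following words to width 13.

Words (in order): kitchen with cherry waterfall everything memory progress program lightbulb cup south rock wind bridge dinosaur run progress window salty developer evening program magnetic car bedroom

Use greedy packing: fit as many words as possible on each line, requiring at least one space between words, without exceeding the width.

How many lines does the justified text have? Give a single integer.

Line 1: ['kitchen', 'with'] (min_width=12, slack=1)
Line 2: ['cherry'] (min_width=6, slack=7)
Line 3: ['waterfall'] (min_width=9, slack=4)
Line 4: ['everything'] (min_width=10, slack=3)
Line 5: ['memory'] (min_width=6, slack=7)
Line 6: ['progress'] (min_width=8, slack=5)
Line 7: ['program'] (min_width=7, slack=6)
Line 8: ['lightbulb', 'cup'] (min_width=13, slack=0)
Line 9: ['south', 'rock'] (min_width=10, slack=3)
Line 10: ['wind', 'bridge'] (min_width=11, slack=2)
Line 11: ['dinosaur', 'run'] (min_width=12, slack=1)
Line 12: ['progress'] (min_width=8, slack=5)
Line 13: ['window', 'salty'] (min_width=12, slack=1)
Line 14: ['developer'] (min_width=9, slack=4)
Line 15: ['evening'] (min_width=7, slack=6)
Line 16: ['program'] (min_width=7, slack=6)
Line 17: ['magnetic', 'car'] (min_width=12, slack=1)
Line 18: ['bedroom'] (min_width=7, slack=6)
Total lines: 18

Answer: 18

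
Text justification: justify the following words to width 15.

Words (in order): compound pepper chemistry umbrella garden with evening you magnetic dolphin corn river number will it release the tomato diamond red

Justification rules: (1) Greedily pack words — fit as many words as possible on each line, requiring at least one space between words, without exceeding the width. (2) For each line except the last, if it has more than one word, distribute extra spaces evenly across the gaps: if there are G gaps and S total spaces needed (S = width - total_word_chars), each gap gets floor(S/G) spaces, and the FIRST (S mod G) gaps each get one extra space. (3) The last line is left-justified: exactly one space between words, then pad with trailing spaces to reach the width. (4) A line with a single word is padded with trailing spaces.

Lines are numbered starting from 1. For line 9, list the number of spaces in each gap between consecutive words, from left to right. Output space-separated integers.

Answer: 6

Derivation:
Line 1: ['compound', 'pepper'] (min_width=15, slack=0)
Line 2: ['chemistry'] (min_width=9, slack=6)
Line 3: ['umbrella', 'garden'] (min_width=15, slack=0)
Line 4: ['with', 'evening'] (min_width=12, slack=3)
Line 5: ['you', 'magnetic'] (min_width=12, slack=3)
Line 6: ['dolphin', 'corn'] (min_width=12, slack=3)
Line 7: ['river', 'number'] (min_width=12, slack=3)
Line 8: ['will', 'it', 'release'] (min_width=15, slack=0)
Line 9: ['the', 'tomato'] (min_width=10, slack=5)
Line 10: ['diamond', 'red'] (min_width=11, slack=4)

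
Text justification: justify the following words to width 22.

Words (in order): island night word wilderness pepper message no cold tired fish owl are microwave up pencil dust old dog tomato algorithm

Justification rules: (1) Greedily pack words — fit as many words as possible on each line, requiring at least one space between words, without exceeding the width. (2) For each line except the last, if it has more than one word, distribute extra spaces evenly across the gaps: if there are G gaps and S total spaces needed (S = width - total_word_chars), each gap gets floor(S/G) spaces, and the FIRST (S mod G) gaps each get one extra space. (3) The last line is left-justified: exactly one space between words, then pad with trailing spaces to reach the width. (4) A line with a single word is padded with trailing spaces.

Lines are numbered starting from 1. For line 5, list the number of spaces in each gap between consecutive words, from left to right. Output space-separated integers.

Line 1: ['island', 'night', 'word'] (min_width=17, slack=5)
Line 2: ['wilderness', 'pepper'] (min_width=17, slack=5)
Line 3: ['message', 'no', 'cold', 'tired'] (min_width=21, slack=1)
Line 4: ['fish', 'owl', 'are', 'microwave'] (min_width=22, slack=0)
Line 5: ['up', 'pencil', 'dust', 'old', 'dog'] (min_width=22, slack=0)
Line 6: ['tomato', 'algorithm'] (min_width=16, slack=6)

Answer: 1 1 1 1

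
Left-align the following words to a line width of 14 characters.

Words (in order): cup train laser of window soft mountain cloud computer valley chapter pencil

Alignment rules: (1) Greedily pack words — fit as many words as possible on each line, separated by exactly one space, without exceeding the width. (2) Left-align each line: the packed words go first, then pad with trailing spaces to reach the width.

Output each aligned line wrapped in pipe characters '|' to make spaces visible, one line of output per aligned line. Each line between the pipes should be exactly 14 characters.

Answer: |cup train     |
|laser of      |
|window soft   |
|mountain cloud|
|computer      |
|valley chapter|
|pencil        |

Derivation:
Line 1: ['cup', 'train'] (min_width=9, slack=5)
Line 2: ['laser', 'of'] (min_width=8, slack=6)
Line 3: ['window', 'soft'] (min_width=11, slack=3)
Line 4: ['mountain', 'cloud'] (min_width=14, slack=0)
Line 5: ['computer'] (min_width=8, slack=6)
Line 6: ['valley', 'chapter'] (min_width=14, slack=0)
Line 7: ['pencil'] (min_width=6, slack=8)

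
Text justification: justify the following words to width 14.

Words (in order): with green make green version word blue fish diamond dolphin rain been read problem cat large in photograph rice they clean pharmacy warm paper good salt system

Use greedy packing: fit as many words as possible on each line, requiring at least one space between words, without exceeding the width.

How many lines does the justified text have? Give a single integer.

Line 1: ['with', 'green'] (min_width=10, slack=4)
Line 2: ['make', 'green'] (min_width=10, slack=4)
Line 3: ['version', 'word'] (min_width=12, slack=2)
Line 4: ['blue', 'fish'] (min_width=9, slack=5)
Line 5: ['diamond'] (min_width=7, slack=7)
Line 6: ['dolphin', 'rain'] (min_width=12, slack=2)
Line 7: ['been', 'read'] (min_width=9, slack=5)
Line 8: ['problem', 'cat'] (min_width=11, slack=3)
Line 9: ['large', 'in'] (min_width=8, slack=6)
Line 10: ['photograph'] (min_width=10, slack=4)
Line 11: ['rice', 'they'] (min_width=9, slack=5)
Line 12: ['clean', 'pharmacy'] (min_width=14, slack=0)
Line 13: ['warm', 'paper'] (min_width=10, slack=4)
Line 14: ['good', 'salt'] (min_width=9, slack=5)
Line 15: ['system'] (min_width=6, slack=8)
Total lines: 15

Answer: 15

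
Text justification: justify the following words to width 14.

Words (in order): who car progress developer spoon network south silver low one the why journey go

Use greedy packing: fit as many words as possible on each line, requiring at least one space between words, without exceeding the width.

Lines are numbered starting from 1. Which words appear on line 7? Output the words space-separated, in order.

Line 1: ['who', 'car'] (min_width=7, slack=7)
Line 2: ['progress'] (min_width=8, slack=6)
Line 3: ['developer'] (min_width=9, slack=5)
Line 4: ['spoon', 'network'] (min_width=13, slack=1)
Line 5: ['south', 'silver'] (min_width=12, slack=2)
Line 6: ['low', 'one', 'the'] (min_width=11, slack=3)
Line 7: ['why', 'journey', 'go'] (min_width=14, slack=0)

Answer: why journey go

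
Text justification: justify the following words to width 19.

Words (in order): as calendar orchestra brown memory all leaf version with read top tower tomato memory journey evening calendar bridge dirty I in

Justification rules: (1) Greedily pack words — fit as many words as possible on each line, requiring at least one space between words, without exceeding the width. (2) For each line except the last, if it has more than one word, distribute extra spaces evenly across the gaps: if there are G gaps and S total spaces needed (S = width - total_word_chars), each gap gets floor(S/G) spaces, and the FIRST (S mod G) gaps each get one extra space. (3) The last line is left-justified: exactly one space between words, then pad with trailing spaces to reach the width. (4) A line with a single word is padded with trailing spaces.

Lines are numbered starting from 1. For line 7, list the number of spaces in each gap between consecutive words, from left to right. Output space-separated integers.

Line 1: ['as', 'calendar'] (min_width=11, slack=8)
Line 2: ['orchestra', 'brown'] (min_width=15, slack=4)
Line 3: ['memory', 'all', 'leaf'] (min_width=15, slack=4)
Line 4: ['version', 'with', 'read'] (min_width=17, slack=2)
Line 5: ['top', 'tower', 'tomato'] (min_width=16, slack=3)
Line 6: ['memory', 'journey'] (min_width=14, slack=5)
Line 7: ['evening', 'calendar'] (min_width=16, slack=3)
Line 8: ['bridge', 'dirty', 'I', 'in'] (min_width=17, slack=2)

Answer: 4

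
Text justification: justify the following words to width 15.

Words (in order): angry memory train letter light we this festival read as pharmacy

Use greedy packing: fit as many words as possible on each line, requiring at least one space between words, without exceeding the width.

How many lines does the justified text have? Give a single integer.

Answer: 5

Derivation:
Line 1: ['angry', 'memory'] (min_width=12, slack=3)
Line 2: ['train', 'letter'] (min_width=12, slack=3)
Line 3: ['light', 'we', 'this'] (min_width=13, slack=2)
Line 4: ['festival', 'read'] (min_width=13, slack=2)
Line 5: ['as', 'pharmacy'] (min_width=11, slack=4)
Total lines: 5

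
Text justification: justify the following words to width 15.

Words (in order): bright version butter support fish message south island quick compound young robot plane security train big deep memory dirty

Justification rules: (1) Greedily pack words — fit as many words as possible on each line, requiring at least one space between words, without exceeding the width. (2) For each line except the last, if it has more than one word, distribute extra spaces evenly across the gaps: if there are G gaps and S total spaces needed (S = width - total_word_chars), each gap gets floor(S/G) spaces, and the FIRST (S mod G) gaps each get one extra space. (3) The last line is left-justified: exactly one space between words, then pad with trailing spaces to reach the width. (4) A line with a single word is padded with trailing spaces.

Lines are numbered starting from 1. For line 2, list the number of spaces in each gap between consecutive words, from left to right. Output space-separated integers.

Answer: 2

Derivation:
Line 1: ['bright', 'version'] (min_width=14, slack=1)
Line 2: ['butter', 'support'] (min_width=14, slack=1)
Line 3: ['fish', 'message'] (min_width=12, slack=3)
Line 4: ['south', 'island'] (min_width=12, slack=3)
Line 5: ['quick', 'compound'] (min_width=14, slack=1)
Line 6: ['young', 'robot'] (min_width=11, slack=4)
Line 7: ['plane', 'security'] (min_width=14, slack=1)
Line 8: ['train', 'big', 'deep'] (min_width=14, slack=1)
Line 9: ['memory', 'dirty'] (min_width=12, slack=3)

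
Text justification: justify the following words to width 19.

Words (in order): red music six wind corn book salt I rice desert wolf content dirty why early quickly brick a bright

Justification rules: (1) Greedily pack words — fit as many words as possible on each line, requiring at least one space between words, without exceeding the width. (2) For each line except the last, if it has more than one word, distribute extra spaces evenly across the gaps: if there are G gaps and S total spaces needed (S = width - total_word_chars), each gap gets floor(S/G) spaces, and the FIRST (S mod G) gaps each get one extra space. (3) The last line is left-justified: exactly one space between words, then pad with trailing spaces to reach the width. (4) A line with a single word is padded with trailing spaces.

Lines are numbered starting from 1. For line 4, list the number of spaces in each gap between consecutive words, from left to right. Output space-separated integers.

Line 1: ['red', 'music', 'six', 'wind'] (min_width=18, slack=1)
Line 2: ['corn', 'book', 'salt', 'I'] (min_width=16, slack=3)
Line 3: ['rice', 'desert', 'wolf'] (min_width=16, slack=3)
Line 4: ['content', 'dirty', 'why'] (min_width=17, slack=2)
Line 5: ['early', 'quickly', 'brick'] (min_width=19, slack=0)
Line 6: ['a', 'bright'] (min_width=8, slack=11)

Answer: 2 2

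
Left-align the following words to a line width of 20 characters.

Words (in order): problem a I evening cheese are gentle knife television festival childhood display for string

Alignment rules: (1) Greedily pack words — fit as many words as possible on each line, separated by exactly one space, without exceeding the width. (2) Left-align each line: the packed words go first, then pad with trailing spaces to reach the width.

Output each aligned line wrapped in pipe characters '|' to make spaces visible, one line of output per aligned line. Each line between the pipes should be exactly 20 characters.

Answer: |problem a I evening |
|cheese are gentle   |
|knife television    |
|festival childhood  |
|display for string  |

Derivation:
Line 1: ['problem', 'a', 'I', 'evening'] (min_width=19, slack=1)
Line 2: ['cheese', 'are', 'gentle'] (min_width=17, slack=3)
Line 3: ['knife', 'television'] (min_width=16, slack=4)
Line 4: ['festival', 'childhood'] (min_width=18, slack=2)
Line 5: ['display', 'for', 'string'] (min_width=18, slack=2)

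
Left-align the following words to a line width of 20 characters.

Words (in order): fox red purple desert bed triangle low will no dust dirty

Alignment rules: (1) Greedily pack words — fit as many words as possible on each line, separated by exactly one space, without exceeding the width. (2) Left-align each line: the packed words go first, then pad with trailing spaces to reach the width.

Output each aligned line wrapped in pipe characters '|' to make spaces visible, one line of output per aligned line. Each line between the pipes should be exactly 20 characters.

Answer: |fox red purple      |
|desert bed triangle |
|low will no dust    |
|dirty               |

Derivation:
Line 1: ['fox', 'red', 'purple'] (min_width=14, slack=6)
Line 2: ['desert', 'bed', 'triangle'] (min_width=19, slack=1)
Line 3: ['low', 'will', 'no', 'dust'] (min_width=16, slack=4)
Line 4: ['dirty'] (min_width=5, slack=15)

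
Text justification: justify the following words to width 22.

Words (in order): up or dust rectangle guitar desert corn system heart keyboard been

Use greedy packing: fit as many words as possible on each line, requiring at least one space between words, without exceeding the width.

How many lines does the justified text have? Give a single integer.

Line 1: ['up', 'or', 'dust', 'rectangle'] (min_width=20, slack=2)
Line 2: ['guitar', 'desert', 'corn'] (min_width=18, slack=4)
Line 3: ['system', 'heart', 'keyboard'] (min_width=21, slack=1)
Line 4: ['been'] (min_width=4, slack=18)
Total lines: 4

Answer: 4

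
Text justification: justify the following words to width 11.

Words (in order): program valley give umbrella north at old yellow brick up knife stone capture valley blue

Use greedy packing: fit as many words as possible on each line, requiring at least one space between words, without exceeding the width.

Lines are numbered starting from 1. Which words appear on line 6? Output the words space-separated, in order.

Line 1: ['program'] (min_width=7, slack=4)
Line 2: ['valley', 'give'] (min_width=11, slack=0)
Line 3: ['umbrella'] (min_width=8, slack=3)
Line 4: ['north', 'at'] (min_width=8, slack=3)
Line 5: ['old', 'yellow'] (min_width=10, slack=1)
Line 6: ['brick', 'up'] (min_width=8, slack=3)
Line 7: ['knife', 'stone'] (min_width=11, slack=0)
Line 8: ['capture'] (min_width=7, slack=4)
Line 9: ['valley', 'blue'] (min_width=11, slack=0)

Answer: brick up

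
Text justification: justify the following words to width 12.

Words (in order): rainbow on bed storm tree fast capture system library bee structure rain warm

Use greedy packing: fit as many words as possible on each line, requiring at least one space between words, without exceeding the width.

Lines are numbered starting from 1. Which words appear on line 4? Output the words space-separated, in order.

Answer: capture

Derivation:
Line 1: ['rainbow', 'on'] (min_width=10, slack=2)
Line 2: ['bed', 'storm'] (min_width=9, slack=3)
Line 3: ['tree', 'fast'] (min_width=9, slack=3)
Line 4: ['capture'] (min_width=7, slack=5)
Line 5: ['system'] (min_width=6, slack=6)
Line 6: ['library', 'bee'] (min_width=11, slack=1)
Line 7: ['structure'] (min_width=9, slack=3)
Line 8: ['rain', 'warm'] (min_width=9, slack=3)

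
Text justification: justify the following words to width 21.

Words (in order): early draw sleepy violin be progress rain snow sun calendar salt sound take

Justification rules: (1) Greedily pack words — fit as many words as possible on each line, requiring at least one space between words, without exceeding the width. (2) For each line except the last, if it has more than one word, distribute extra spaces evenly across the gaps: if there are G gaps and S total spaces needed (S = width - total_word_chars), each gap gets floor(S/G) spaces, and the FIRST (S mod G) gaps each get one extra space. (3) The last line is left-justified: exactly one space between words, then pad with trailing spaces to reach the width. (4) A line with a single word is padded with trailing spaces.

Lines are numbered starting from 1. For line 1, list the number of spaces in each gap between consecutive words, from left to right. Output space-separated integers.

Line 1: ['early', 'draw', 'sleepy'] (min_width=17, slack=4)
Line 2: ['violin', 'be', 'progress'] (min_width=18, slack=3)
Line 3: ['rain', 'snow', 'sun'] (min_width=13, slack=8)
Line 4: ['calendar', 'salt', 'sound'] (min_width=19, slack=2)
Line 5: ['take'] (min_width=4, slack=17)

Answer: 3 3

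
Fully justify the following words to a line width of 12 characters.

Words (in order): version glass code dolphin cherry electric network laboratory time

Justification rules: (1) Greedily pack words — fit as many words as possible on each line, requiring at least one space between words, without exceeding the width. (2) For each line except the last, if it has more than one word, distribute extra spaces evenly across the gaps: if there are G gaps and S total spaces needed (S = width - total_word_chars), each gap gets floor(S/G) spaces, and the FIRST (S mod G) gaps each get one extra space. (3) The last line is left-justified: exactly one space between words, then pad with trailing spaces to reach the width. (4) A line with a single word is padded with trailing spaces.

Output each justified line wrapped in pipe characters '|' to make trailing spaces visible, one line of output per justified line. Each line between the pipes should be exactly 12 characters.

Answer: |version     |
|glass   code|
|dolphin     |
|cherry      |
|electric    |
|network     |
|laboratory  |
|time        |

Derivation:
Line 1: ['version'] (min_width=7, slack=5)
Line 2: ['glass', 'code'] (min_width=10, slack=2)
Line 3: ['dolphin'] (min_width=7, slack=5)
Line 4: ['cherry'] (min_width=6, slack=6)
Line 5: ['electric'] (min_width=8, slack=4)
Line 6: ['network'] (min_width=7, slack=5)
Line 7: ['laboratory'] (min_width=10, slack=2)
Line 8: ['time'] (min_width=4, slack=8)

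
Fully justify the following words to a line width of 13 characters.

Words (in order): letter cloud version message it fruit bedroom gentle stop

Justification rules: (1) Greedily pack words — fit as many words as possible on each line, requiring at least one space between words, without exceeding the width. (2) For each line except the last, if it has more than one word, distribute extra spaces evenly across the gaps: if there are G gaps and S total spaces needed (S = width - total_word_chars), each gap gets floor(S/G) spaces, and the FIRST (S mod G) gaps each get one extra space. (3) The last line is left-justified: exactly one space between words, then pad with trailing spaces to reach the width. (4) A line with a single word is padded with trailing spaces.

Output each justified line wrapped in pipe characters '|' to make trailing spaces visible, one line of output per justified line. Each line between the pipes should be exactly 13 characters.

Line 1: ['letter', 'cloud'] (min_width=12, slack=1)
Line 2: ['version'] (min_width=7, slack=6)
Line 3: ['message', 'it'] (min_width=10, slack=3)
Line 4: ['fruit', 'bedroom'] (min_width=13, slack=0)
Line 5: ['gentle', 'stop'] (min_width=11, slack=2)

Answer: |letter  cloud|
|version      |
|message    it|
|fruit bedroom|
|gentle stop  |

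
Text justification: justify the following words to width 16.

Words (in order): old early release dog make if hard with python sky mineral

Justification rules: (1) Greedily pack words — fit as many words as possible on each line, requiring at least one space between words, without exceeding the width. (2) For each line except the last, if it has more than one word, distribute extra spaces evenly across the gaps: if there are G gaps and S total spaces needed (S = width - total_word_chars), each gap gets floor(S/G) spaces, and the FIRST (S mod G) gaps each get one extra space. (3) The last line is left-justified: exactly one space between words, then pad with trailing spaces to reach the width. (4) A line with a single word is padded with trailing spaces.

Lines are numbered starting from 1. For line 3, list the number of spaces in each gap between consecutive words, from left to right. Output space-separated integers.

Answer: 3 3

Derivation:
Line 1: ['old', 'early'] (min_width=9, slack=7)
Line 2: ['release', 'dog', 'make'] (min_width=16, slack=0)
Line 3: ['if', 'hard', 'with'] (min_width=12, slack=4)
Line 4: ['python', 'sky'] (min_width=10, slack=6)
Line 5: ['mineral'] (min_width=7, slack=9)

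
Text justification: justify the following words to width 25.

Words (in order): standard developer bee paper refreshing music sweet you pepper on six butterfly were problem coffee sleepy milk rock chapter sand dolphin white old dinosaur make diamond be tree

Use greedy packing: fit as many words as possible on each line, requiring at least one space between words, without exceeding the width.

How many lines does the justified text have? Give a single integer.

Answer: 8

Derivation:
Line 1: ['standard', 'developer', 'bee'] (min_width=22, slack=3)
Line 2: ['paper', 'refreshing', 'music'] (min_width=22, slack=3)
Line 3: ['sweet', 'you', 'pepper', 'on', 'six'] (min_width=23, slack=2)
Line 4: ['butterfly', 'were', 'problem'] (min_width=22, slack=3)
Line 5: ['coffee', 'sleepy', 'milk', 'rock'] (min_width=23, slack=2)
Line 6: ['chapter', 'sand', 'dolphin'] (min_width=20, slack=5)
Line 7: ['white', 'old', 'dinosaur', 'make'] (min_width=23, slack=2)
Line 8: ['diamond', 'be', 'tree'] (min_width=15, slack=10)
Total lines: 8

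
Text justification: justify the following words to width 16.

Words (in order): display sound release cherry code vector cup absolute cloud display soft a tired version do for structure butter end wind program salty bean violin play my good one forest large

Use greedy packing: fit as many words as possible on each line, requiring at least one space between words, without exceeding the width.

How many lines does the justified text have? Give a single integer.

Answer: 12

Derivation:
Line 1: ['display', 'sound'] (min_width=13, slack=3)
Line 2: ['release', 'cherry'] (min_width=14, slack=2)
Line 3: ['code', 'vector', 'cup'] (min_width=15, slack=1)
Line 4: ['absolute', 'cloud'] (min_width=14, slack=2)
Line 5: ['display', 'soft', 'a'] (min_width=14, slack=2)
Line 6: ['tired', 'version', 'do'] (min_width=16, slack=0)
Line 7: ['for', 'structure'] (min_width=13, slack=3)
Line 8: ['butter', 'end', 'wind'] (min_width=15, slack=1)
Line 9: ['program', 'salty'] (min_width=13, slack=3)
Line 10: ['bean', 'violin', 'play'] (min_width=16, slack=0)
Line 11: ['my', 'good', 'one'] (min_width=11, slack=5)
Line 12: ['forest', 'large'] (min_width=12, slack=4)
Total lines: 12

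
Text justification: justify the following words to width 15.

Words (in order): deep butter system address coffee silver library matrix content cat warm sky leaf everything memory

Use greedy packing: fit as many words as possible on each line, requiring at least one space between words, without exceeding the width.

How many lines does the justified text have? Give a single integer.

Answer: 8

Derivation:
Line 1: ['deep', 'butter'] (min_width=11, slack=4)
Line 2: ['system', 'address'] (min_width=14, slack=1)
Line 3: ['coffee', 'silver'] (min_width=13, slack=2)
Line 4: ['library', 'matrix'] (min_width=14, slack=1)
Line 5: ['content', 'cat'] (min_width=11, slack=4)
Line 6: ['warm', 'sky', 'leaf'] (min_width=13, slack=2)
Line 7: ['everything'] (min_width=10, slack=5)
Line 8: ['memory'] (min_width=6, slack=9)
Total lines: 8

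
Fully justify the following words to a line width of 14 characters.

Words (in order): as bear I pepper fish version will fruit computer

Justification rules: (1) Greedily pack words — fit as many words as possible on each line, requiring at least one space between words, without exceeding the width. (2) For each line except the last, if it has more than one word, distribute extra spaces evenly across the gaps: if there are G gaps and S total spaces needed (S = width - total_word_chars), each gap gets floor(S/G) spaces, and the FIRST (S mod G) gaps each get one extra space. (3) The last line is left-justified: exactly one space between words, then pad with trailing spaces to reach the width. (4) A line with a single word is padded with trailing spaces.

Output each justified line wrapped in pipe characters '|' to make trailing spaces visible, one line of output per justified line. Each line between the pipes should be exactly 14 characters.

Answer: |as    bear   I|
|pepper    fish|
|version   will|
|fruit computer|

Derivation:
Line 1: ['as', 'bear', 'I'] (min_width=9, slack=5)
Line 2: ['pepper', 'fish'] (min_width=11, slack=3)
Line 3: ['version', 'will'] (min_width=12, slack=2)
Line 4: ['fruit', 'computer'] (min_width=14, slack=0)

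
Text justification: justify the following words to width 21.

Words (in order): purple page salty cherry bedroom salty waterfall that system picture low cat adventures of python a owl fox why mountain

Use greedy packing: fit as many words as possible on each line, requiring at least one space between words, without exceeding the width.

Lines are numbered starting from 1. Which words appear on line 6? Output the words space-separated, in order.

Line 1: ['purple', 'page', 'salty'] (min_width=17, slack=4)
Line 2: ['cherry', 'bedroom', 'salty'] (min_width=20, slack=1)
Line 3: ['waterfall', 'that', 'system'] (min_width=21, slack=0)
Line 4: ['picture', 'low', 'cat'] (min_width=15, slack=6)
Line 5: ['adventures', 'of', 'python'] (min_width=20, slack=1)
Line 6: ['a', 'owl', 'fox', 'why'] (min_width=13, slack=8)
Line 7: ['mountain'] (min_width=8, slack=13)

Answer: a owl fox why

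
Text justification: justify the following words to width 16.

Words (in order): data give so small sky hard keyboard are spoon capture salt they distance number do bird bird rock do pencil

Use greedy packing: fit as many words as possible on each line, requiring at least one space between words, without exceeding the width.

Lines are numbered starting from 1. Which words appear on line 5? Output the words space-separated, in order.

Answer: salt they

Derivation:
Line 1: ['data', 'give', 'so'] (min_width=12, slack=4)
Line 2: ['small', 'sky', 'hard'] (min_width=14, slack=2)
Line 3: ['keyboard', 'are'] (min_width=12, slack=4)
Line 4: ['spoon', 'capture'] (min_width=13, slack=3)
Line 5: ['salt', 'they'] (min_width=9, slack=7)
Line 6: ['distance', 'number'] (min_width=15, slack=1)
Line 7: ['do', 'bird', 'bird'] (min_width=12, slack=4)
Line 8: ['rock', 'do', 'pencil'] (min_width=14, slack=2)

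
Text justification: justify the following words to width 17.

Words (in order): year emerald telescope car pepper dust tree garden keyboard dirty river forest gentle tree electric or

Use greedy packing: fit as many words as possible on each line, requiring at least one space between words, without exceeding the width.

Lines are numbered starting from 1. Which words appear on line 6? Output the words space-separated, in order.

Line 1: ['year', 'emerald'] (min_width=12, slack=5)
Line 2: ['telescope', 'car'] (min_width=13, slack=4)
Line 3: ['pepper', 'dust', 'tree'] (min_width=16, slack=1)
Line 4: ['garden', 'keyboard'] (min_width=15, slack=2)
Line 5: ['dirty', 'river'] (min_width=11, slack=6)
Line 6: ['forest', 'gentle'] (min_width=13, slack=4)
Line 7: ['tree', 'electric', 'or'] (min_width=16, slack=1)

Answer: forest gentle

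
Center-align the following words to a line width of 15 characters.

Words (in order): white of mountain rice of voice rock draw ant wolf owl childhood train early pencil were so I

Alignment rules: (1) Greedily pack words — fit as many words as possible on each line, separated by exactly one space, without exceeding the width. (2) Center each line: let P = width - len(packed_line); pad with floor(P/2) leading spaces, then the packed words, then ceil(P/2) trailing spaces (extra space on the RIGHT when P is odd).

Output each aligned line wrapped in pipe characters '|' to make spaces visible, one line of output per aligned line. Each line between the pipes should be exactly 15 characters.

Answer: |   white of    |
| mountain rice |
| of voice rock |
| draw ant wolf |
| owl childhood |
|  train early  |
|pencil were so |
|       I       |

Derivation:
Line 1: ['white', 'of'] (min_width=8, slack=7)
Line 2: ['mountain', 'rice'] (min_width=13, slack=2)
Line 3: ['of', 'voice', 'rock'] (min_width=13, slack=2)
Line 4: ['draw', 'ant', 'wolf'] (min_width=13, slack=2)
Line 5: ['owl', 'childhood'] (min_width=13, slack=2)
Line 6: ['train', 'early'] (min_width=11, slack=4)
Line 7: ['pencil', 'were', 'so'] (min_width=14, slack=1)
Line 8: ['I'] (min_width=1, slack=14)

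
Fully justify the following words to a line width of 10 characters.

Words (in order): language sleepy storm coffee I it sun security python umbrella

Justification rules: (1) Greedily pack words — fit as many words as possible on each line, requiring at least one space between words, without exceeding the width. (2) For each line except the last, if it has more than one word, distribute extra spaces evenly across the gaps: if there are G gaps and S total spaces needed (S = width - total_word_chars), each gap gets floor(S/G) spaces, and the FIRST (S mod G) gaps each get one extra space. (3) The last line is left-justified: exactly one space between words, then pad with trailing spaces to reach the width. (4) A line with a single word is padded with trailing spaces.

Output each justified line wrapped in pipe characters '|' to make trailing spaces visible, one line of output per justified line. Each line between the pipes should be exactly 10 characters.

Line 1: ['language'] (min_width=8, slack=2)
Line 2: ['sleepy'] (min_width=6, slack=4)
Line 3: ['storm'] (min_width=5, slack=5)
Line 4: ['coffee', 'I'] (min_width=8, slack=2)
Line 5: ['it', 'sun'] (min_width=6, slack=4)
Line 6: ['security'] (min_width=8, slack=2)
Line 7: ['python'] (min_width=6, slack=4)
Line 8: ['umbrella'] (min_width=8, slack=2)

Answer: |language  |
|sleepy    |
|storm     |
|coffee   I|
|it     sun|
|security  |
|python    |
|umbrella  |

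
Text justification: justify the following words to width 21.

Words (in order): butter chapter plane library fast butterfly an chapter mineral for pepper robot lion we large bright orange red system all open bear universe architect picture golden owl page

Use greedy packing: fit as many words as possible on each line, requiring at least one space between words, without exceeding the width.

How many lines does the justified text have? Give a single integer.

Line 1: ['butter', 'chapter', 'plane'] (min_width=20, slack=1)
Line 2: ['library', 'fast'] (min_width=12, slack=9)
Line 3: ['butterfly', 'an', 'chapter'] (min_width=20, slack=1)
Line 4: ['mineral', 'for', 'pepper'] (min_width=18, slack=3)
Line 5: ['robot', 'lion', 'we', 'large'] (min_width=19, slack=2)
Line 6: ['bright', 'orange', 'red'] (min_width=17, slack=4)
Line 7: ['system', 'all', 'open', 'bear'] (min_width=20, slack=1)
Line 8: ['universe', 'architect'] (min_width=18, slack=3)
Line 9: ['picture', 'golden', 'owl'] (min_width=18, slack=3)
Line 10: ['page'] (min_width=4, slack=17)
Total lines: 10

Answer: 10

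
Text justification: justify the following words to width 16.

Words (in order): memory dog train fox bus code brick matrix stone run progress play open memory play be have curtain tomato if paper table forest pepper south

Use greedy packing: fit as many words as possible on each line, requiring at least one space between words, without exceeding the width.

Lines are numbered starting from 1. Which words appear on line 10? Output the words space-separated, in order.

Line 1: ['memory', 'dog', 'train'] (min_width=16, slack=0)
Line 2: ['fox', 'bus', 'code'] (min_width=12, slack=4)
Line 3: ['brick', 'matrix'] (min_width=12, slack=4)
Line 4: ['stone', 'run'] (min_width=9, slack=7)
Line 5: ['progress', 'play'] (min_width=13, slack=3)
Line 6: ['open', 'memory', 'play'] (min_width=16, slack=0)
Line 7: ['be', 'have', 'curtain'] (min_width=15, slack=1)
Line 8: ['tomato', 'if', 'paper'] (min_width=15, slack=1)
Line 9: ['table', 'forest'] (min_width=12, slack=4)
Line 10: ['pepper', 'south'] (min_width=12, slack=4)

Answer: pepper south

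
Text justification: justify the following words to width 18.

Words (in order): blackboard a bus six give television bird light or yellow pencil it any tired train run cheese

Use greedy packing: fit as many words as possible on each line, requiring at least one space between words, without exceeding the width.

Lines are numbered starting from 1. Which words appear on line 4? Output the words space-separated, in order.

Line 1: ['blackboard', 'a', 'bus'] (min_width=16, slack=2)
Line 2: ['six', 'give'] (min_width=8, slack=10)
Line 3: ['television', 'bird'] (min_width=15, slack=3)
Line 4: ['light', 'or', 'yellow'] (min_width=15, slack=3)
Line 5: ['pencil', 'it', 'any'] (min_width=13, slack=5)
Line 6: ['tired', 'train', 'run'] (min_width=15, slack=3)
Line 7: ['cheese'] (min_width=6, slack=12)

Answer: light or yellow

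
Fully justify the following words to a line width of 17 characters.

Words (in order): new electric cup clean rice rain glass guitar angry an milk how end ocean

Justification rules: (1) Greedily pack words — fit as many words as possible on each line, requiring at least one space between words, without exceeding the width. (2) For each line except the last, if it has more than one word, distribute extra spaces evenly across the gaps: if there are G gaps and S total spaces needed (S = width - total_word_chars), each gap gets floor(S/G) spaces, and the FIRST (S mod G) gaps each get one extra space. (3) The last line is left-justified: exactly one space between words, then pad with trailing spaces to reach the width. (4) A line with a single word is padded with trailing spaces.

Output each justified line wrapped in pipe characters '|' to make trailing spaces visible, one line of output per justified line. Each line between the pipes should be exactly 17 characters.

Line 1: ['new', 'electric', 'cup'] (min_width=16, slack=1)
Line 2: ['clean', 'rice', 'rain'] (min_width=15, slack=2)
Line 3: ['glass', 'guitar'] (min_width=12, slack=5)
Line 4: ['angry', 'an', 'milk', 'how'] (min_width=17, slack=0)
Line 5: ['end', 'ocean'] (min_width=9, slack=8)

Answer: |new  electric cup|
|clean  rice  rain|
|glass      guitar|
|angry an milk how|
|end ocean        |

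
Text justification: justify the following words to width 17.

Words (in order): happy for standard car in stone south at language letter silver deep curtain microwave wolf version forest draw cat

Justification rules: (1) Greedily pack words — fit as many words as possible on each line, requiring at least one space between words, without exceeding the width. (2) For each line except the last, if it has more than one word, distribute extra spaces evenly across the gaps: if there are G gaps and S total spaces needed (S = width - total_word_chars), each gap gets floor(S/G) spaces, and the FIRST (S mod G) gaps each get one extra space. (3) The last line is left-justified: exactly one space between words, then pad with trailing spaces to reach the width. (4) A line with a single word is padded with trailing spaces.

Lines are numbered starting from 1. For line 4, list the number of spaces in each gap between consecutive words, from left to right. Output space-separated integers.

Line 1: ['happy', 'for'] (min_width=9, slack=8)
Line 2: ['standard', 'car', 'in'] (min_width=15, slack=2)
Line 3: ['stone', 'south', 'at'] (min_width=14, slack=3)
Line 4: ['language', 'letter'] (min_width=15, slack=2)
Line 5: ['silver', 'deep'] (min_width=11, slack=6)
Line 6: ['curtain', 'microwave'] (min_width=17, slack=0)
Line 7: ['wolf', 'version'] (min_width=12, slack=5)
Line 8: ['forest', 'draw', 'cat'] (min_width=15, slack=2)

Answer: 3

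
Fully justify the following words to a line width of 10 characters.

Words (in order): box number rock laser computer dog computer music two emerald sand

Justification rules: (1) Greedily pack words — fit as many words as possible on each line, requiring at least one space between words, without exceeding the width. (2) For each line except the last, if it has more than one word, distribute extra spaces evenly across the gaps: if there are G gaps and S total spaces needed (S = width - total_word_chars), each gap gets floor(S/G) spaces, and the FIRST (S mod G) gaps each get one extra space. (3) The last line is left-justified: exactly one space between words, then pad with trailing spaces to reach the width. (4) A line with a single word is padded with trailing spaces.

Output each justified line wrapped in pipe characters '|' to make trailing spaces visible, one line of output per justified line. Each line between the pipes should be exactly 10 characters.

Answer: |box number|
|rock laser|
|computer  |
|dog       |
|computer  |
|music  two|
|emerald   |
|sand      |

Derivation:
Line 1: ['box', 'number'] (min_width=10, slack=0)
Line 2: ['rock', 'laser'] (min_width=10, slack=0)
Line 3: ['computer'] (min_width=8, slack=2)
Line 4: ['dog'] (min_width=3, slack=7)
Line 5: ['computer'] (min_width=8, slack=2)
Line 6: ['music', 'two'] (min_width=9, slack=1)
Line 7: ['emerald'] (min_width=7, slack=3)
Line 8: ['sand'] (min_width=4, slack=6)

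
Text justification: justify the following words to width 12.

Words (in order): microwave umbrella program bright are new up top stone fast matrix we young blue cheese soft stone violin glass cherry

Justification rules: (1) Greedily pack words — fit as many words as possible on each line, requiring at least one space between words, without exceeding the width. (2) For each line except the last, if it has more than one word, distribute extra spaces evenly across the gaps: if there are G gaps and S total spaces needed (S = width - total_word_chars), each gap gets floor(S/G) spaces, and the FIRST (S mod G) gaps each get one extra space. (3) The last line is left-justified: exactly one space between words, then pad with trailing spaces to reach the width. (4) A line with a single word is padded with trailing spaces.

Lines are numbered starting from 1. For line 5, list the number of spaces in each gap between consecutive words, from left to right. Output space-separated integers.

Answer: 2 2

Derivation:
Line 1: ['microwave'] (min_width=9, slack=3)
Line 2: ['umbrella'] (min_width=8, slack=4)
Line 3: ['program'] (min_width=7, slack=5)
Line 4: ['bright', 'are'] (min_width=10, slack=2)
Line 5: ['new', 'up', 'top'] (min_width=10, slack=2)
Line 6: ['stone', 'fast'] (min_width=10, slack=2)
Line 7: ['matrix', 'we'] (min_width=9, slack=3)
Line 8: ['young', 'blue'] (min_width=10, slack=2)
Line 9: ['cheese', 'soft'] (min_width=11, slack=1)
Line 10: ['stone', 'violin'] (min_width=12, slack=0)
Line 11: ['glass', 'cherry'] (min_width=12, slack=0)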